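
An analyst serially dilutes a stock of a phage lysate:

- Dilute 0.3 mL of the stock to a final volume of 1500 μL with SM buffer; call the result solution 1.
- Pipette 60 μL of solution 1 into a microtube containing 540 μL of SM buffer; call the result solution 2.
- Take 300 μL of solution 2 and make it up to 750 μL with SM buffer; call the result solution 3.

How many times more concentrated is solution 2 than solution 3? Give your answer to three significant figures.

Step 1: 0.3 mL brought to 1500 μL → factor 1.5/0.3 = 5
Step 2: 60 μL + 540 μL = 600 μL total → factor 600/60 = 10
Step 3: 300 μL brought to 750 μL → factor 750/300 = 2.5
Dilution factor to solution 2 = 50; to solution 3 = 125
[solution 2]/[solution 3] = (factor to solution 3)/(factor to solution 2) = 125/50 = 2.50

2.50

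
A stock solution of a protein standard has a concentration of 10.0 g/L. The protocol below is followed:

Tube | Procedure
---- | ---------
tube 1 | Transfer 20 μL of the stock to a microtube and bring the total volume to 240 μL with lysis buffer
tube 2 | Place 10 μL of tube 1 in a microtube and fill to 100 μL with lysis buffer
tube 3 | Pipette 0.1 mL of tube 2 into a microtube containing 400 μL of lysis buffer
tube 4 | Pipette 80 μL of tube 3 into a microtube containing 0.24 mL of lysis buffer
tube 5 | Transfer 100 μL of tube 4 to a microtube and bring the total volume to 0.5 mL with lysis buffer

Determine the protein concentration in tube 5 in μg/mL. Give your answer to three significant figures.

0.833 μg/mL

Step 1: 20 μL brought to 240 μL → factor 240/20 = 12
Step 2: 10 μL brought to 100 μL → factor 100/10 = 10
Step 3: 0.1 mL + 400 μL = 0.5 mL total → factor 0.5/0.1 = 5
Step 4: 80 μL + 0.24 mL = 320 μL total → factor 320/80 = 4
Step 5: 100 μL brought to 0.5 mL → factor 500/100 = 5
Overall dilution factor = 12 × 10 × 5 × 4 × 5 = 12000
Final = 10.0 g/L / 12000 = 0.0008333 g/L = 0.833 μg/mL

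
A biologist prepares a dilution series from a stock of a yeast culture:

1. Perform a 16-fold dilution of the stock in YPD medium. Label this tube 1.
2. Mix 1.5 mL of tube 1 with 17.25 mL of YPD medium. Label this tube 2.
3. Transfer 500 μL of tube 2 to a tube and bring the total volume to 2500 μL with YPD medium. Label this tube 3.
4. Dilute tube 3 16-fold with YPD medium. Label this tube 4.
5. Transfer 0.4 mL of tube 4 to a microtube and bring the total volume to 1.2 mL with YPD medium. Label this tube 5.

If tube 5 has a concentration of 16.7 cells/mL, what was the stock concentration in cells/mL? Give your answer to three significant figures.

8.02 × 10^5 cells/mL

Step 1: 16-fold → factor 16
Step 2: 1.5 mL + 17.25 mL = 18.75 mL total → factor 18.75/1.5 = 12.5
Step 3: 500 μL brought to 2500 μL → factor 2500/500 = 5
Step 4: 16-fold → factor 16
Step 5: 0.4 mL brought to 1.2 mL → factor 1.2/0.4 = 3
Overall dilution factor = 16 × 12.5 × 5 × 16 × 3 = 48000
Stock = 16.7 cells/mL × 48000 = 8.02 × 10^5 cells/mL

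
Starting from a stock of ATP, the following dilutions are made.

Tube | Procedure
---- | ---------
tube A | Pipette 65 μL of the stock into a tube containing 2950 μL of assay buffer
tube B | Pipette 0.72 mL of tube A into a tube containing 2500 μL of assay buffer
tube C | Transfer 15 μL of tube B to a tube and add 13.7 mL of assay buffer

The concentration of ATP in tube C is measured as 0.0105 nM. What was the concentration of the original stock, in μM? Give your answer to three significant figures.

1.99 μM

Step 1: 65 μL + 2950 μL = 3015 μL total → factor 3015/65 = 46.385
Step 2: 0.72 mL + 2500 μL = 3.22 mL total → factor 3.22/0.72 = 4.4722
Step 3: 15 μL + 13.7 mL = 13715 μL total → factor 13715/15 = 914.33
Overall dilution factor = 46.385 × 4.4722 × 914.33 = 1.8967 × 10^5
Stock = 0.0105 nM × 1.8967 × 10^5 = 1992 nM = 1.99 μM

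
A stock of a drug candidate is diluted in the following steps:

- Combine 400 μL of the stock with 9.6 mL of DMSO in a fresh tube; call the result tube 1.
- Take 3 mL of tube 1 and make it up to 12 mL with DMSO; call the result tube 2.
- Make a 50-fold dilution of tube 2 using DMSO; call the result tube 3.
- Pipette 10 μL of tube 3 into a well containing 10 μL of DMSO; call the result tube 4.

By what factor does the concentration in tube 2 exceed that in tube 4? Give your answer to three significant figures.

Step 1: 400 μL + 9.6 mL = 10000 μL total → factor 10000/400 = 25
Step 2: 3 mL brought to 12 mL → factor 12/3 = 4
Step 3: 50-fold → factor 50
Step 4: 10 μL + 10 μL = 20 μL total → factor 20/10 = 2
Dilution factor to tube 2 = 100; to tube 4 = 10000
[tube 2]/[tube 4] = (factor to tube 4)/(factor to tube 2) = 10000/100 = 100

100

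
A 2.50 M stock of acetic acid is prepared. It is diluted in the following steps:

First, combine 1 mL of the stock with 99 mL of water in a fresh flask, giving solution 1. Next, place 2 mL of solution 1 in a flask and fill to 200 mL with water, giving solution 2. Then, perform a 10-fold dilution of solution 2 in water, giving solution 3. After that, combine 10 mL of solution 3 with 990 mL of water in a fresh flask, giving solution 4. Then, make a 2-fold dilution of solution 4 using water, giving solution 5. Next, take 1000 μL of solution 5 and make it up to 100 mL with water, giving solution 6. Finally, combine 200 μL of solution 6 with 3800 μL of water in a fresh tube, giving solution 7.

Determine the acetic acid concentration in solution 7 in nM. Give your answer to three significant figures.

0.0625 nM

Step 1: 1 mL + 99 mL = 100 mL total → factor 100/1 = 100
Step 2: 2 mL brought to 200 mL → factor 200/2 = 100
Step 3: 10-fold → factor 10
Step 4: 10 mL + 990 mL = 1000 mL total → factor 1000/10 = 100
Step 5: 2-fold → factor 2
Step 6: 1000 μL brought to 100 mL → factor 1 × 10^5/1000 = 100
Step 7: 200 μL + 3800 μL = 4000 μL total → factor 4000/200 = 20
Overall dilution factor = 100 × 100 × 10 × 100 × 2 × 100 × 20 = 4 × 10^10
Final = 2.50 M / 4 × 10^10 = 6.250 × 10^-11 M = 0.0625 nM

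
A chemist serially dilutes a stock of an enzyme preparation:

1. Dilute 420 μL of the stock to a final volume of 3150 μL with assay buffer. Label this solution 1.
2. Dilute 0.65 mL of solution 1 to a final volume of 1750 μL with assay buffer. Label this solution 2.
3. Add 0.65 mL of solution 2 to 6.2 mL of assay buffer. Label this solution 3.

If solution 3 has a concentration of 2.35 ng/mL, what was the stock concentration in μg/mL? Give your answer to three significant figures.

0.500 μg/mL

Step 1: 420 μL brought to 3150 μL → factor 3150/420 = 7.5
Step 2: 0.65 mL brought to 1750 μL → factor 1.75/0.65 = 2.6923
Step 3: 0.65 mL + 6.2 mL = 6.85 mL total → factor 6.85/0.65 = 10.538
Overall dilution factor = 7.5 × 2.6923 × 10.538 = 212.8
Stock = 2.35 ng/mL × 212.8 = 500.1 ng/mL = 0.500 μg/mL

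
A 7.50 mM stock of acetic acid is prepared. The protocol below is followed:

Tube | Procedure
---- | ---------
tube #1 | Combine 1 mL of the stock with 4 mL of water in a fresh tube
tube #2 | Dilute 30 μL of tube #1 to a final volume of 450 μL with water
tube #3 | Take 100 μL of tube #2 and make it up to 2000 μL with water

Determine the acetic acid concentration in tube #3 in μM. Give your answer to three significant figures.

5.00 μM

Step 1: 1 mL + 4 mL = 5 mL total → factor 5/1 = 5
Step 2: 30 μL brought to 450 μL → factor 450/30 = 15
Step 3: 100 μL brought to 2000 μL → factor 2000/100 = 20
Overall dilution factor = 5 × 15 × 20 = 1500
Final = 7.50 mM / 1500 = 0.005000 mM = 5.00 μM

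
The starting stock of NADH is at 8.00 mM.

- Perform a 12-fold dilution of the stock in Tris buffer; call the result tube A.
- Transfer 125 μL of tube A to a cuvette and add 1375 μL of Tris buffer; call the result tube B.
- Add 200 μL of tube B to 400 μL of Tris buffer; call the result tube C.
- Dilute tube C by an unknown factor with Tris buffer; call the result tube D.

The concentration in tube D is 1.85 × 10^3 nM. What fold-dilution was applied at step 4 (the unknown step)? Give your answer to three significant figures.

10.0-fold

Step 1: 12-fold → factor 12
Step 2: 125 μL + 1375 μL = 1500 μL total → factor 1500/125 = 12
Step 3: 200 μL + 400 μL = 600 μL total → factor 600/200 = 3
Step 4: unknown factor x
Product of known-step factors = 432
Overall factor = 8.00 mM / (1.85 × 10^3 nM) = 4324.3
x = 4324.3 / 432 = 10.0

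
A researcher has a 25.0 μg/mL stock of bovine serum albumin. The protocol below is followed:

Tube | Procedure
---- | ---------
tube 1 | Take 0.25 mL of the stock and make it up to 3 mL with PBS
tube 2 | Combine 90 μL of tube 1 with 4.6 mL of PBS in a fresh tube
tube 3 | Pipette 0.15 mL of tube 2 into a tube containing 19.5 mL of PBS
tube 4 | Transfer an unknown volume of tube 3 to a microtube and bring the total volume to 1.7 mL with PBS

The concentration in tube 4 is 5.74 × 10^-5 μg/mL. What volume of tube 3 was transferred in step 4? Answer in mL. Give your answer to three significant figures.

0.320 mL

Step 1: 0.25 mL brought to 3 mL → factor 3/0.25 = 12
Step 2: 90 μL + 4.6 mL = 4690 μL total → factor 4690/90 = 52.111
Step 3: 0.15 mL + 19.5 mL = 19.65 mL total → factor 19.65/0.15 = 131
Step 4: v brought to 1.7 mL → factor = 1.7 mL/v
Product of known-step factors = 81919
Overall factor = 25.0 μg/mL / (5.74 × 10^-5 μg/mL) = 4.3554 × 10^5
Step-4 factor = 4.3554 × 10^5 / 81919 = 5.3167
v = 1.7 mL / 5.3167 = 0.320 mL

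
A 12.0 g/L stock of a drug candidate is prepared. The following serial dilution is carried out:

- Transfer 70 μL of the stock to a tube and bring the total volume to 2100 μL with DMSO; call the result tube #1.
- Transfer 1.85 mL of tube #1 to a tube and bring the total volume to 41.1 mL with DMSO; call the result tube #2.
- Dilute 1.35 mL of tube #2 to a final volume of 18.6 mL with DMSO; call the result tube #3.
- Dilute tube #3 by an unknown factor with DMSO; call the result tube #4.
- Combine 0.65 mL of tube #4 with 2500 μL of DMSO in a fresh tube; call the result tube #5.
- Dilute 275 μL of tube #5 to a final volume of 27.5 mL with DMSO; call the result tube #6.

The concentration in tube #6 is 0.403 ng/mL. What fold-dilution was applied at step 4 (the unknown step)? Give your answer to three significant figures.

Step 1: 70 μL brought to 2100 μL → factor 2100/70 = 30
Step 2: 1.85 mL brought to 41.1 mL → factor 41.1/1.85 = 22.216
Step 3: 1.35 mL brought to 18.6 mL → factor 18.6/1.35 = 13.778
Step 4: unknown factor x
Step 5: 0.65 mL + 2500 μL = 3.15 mL total → factor 3.15/0.65 = 4.8462
Step 6: 275 μL brought to 27.5 mL → factor 27500/275 = 100
Product of known-step factors = 4.4501 × 10^6
Overall factor = 12.0 g/L / (0.403 ng/mL) = 2.9777 × 10^7
x = 2.9777 × 10^7 / 4.4501 × 10^6 = 6.69

6.69-fold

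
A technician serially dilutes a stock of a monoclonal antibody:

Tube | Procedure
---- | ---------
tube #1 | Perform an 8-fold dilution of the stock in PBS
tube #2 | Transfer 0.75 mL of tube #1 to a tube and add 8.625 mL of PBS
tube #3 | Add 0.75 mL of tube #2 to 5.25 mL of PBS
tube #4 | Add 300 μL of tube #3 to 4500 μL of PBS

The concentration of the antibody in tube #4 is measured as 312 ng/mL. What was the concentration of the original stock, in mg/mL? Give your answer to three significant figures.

Step 1: 8-fold → factor 8
Step 2: 0.75 mL + 8.625 mL = 9.375 mL total → factor 9.375/0.75 = 12.5
Step 3: 0.75 mL + 5.25 mL = 6 mL total → factor 6/0.75 = 8
Step 4: 300 μL + 4500 μL = 4800 μL total → factor 4800/300 = 16
Overall dilution factor = 8 × 12.5 × 8 × 16 = 12800
Stock = 312 ng/mL × 12800 = 3.994 × 10^6 ng/mL = 3.99 mg/mL

3.99 mg/mL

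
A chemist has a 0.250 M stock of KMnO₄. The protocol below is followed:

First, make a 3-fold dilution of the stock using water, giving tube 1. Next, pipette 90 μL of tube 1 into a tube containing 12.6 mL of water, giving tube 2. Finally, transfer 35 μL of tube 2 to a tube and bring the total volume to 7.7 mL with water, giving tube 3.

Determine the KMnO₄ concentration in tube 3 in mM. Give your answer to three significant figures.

0.00269 mM

Step 1: 3-fold → factor 3
Step 2: 90 μL + 12.6 mL = 12690 μL total → factor 12690/90 = 141
Step 3: 35 μL brought to 7.7 mL → factor 7700/35 = 220
Overall dilution factor = 3 × 141 × 220 = 93060
Final = 0.250 M / 93060 = 2.686 × 10^-6 M = 0.00269 mM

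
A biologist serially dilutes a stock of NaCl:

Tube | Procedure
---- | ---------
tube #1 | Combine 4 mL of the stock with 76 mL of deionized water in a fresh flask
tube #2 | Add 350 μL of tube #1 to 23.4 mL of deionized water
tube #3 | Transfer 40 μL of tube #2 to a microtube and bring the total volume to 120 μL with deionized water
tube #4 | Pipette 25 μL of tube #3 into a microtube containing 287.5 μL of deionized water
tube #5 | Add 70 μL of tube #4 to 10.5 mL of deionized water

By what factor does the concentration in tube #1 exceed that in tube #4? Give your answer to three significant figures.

2.54 × 10^3

Step 1: 4 mL + 76 mL = 80 mL total → factor 80/4 = 20
Step 2: 350 μL + 23.4 mL = 23750 μL total → factor 23750/350 = 67.857
Step 3: 40 μL brought to 120 μL → factor 120/40 = 3
Step 4: 25 μL + 287.5 μL = 312.5 μL total → factor 312.5/25 = 12.5
Dilution factor to tube #1 = 20; to tube #4 = 50893
[tube #1]/[tube #4] = (factor to tube #4)/(factor to tube #1) = 50893/20 = 2.54 × 10^3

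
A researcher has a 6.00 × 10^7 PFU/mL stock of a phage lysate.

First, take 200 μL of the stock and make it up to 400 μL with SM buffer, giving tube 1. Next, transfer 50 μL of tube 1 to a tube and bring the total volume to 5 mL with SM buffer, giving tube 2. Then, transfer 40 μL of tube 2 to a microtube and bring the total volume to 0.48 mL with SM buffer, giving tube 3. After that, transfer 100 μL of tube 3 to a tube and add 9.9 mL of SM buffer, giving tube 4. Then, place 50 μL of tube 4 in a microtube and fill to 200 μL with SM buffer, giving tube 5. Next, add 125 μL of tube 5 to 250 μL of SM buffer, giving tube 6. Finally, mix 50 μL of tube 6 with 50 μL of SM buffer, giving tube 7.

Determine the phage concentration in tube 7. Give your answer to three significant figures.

10.4 PFU/mL

Step 1: 200 μL brought to 400 μL → factor 400/200 = 2
Step 2: 50 μL brought to 5 mL → factor 5000/50 = 100
Step 3: 40 μL brought to 0.48 mL → factor 480/40 = 12
Step 4: 100 μL + 9.9 mL = 10000 μL total → factor 10000/100 = 100
Step 5: 50 μL brought to 200 μL → factor 200/50 = 4
Step 6: 125 μL + 250 μL = 375 μL total → factor 375/125 = 3
Step 7: 50 μL + 50 μL = 100 μL total → factor 100/50 = 2
Overall dilution factor = 2 × 100 × 12 × 100 × 4 × 3 × 2 = 5.76 × 10^6
Final = 6.00 × 10^7 PFU/mL / 5.76 × 10^6 = 10.4 PFU/mL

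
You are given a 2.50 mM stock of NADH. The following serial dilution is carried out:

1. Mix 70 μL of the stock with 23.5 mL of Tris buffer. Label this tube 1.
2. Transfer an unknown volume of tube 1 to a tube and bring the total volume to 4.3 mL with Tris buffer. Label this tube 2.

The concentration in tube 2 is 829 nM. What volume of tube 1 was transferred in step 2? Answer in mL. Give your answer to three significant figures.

0.480 mL

Step 1: 70 μL + 23.5 mL = 23570 μL total → factor 23570/70 = 336.71
Step 2: v brought to 4.3 mL → factor = 4.3 mL/v
Product of known-step factors = 336.71
Overall factor = 2.50 mM / (829 nM) = 3015.7
Step-2 factor = 3015.7 / 336.71 = 8.9562
v = 4.3 mL / 8.9562 = 0.480 mL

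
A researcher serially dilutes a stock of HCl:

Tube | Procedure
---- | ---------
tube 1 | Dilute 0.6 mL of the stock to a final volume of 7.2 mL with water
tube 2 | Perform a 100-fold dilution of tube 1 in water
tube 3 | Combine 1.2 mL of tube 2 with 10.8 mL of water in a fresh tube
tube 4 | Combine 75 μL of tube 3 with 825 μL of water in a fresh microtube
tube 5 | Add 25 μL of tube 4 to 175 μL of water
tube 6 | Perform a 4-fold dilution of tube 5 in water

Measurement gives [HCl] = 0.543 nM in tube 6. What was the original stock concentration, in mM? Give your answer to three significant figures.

Step 1: 0.6 mL brought to 7.2 mL → factor 7.2/0.6 = 12
Step 2: 100-fold → factor 100
Step 3: 1.2 mL + 10.8 mL = 12 mL total → factor 12/1.2 = 10
Step 4: 75 μL + 825 μL = 900 μL total → factor 900/75 = 12
Step 5: 25 μL + 175 μL = 200 μL total → factor 200/25 = 8
Step 6: 4-fold → factor 4
Overall dilution factor = 12 × 100 × 10 × 12 × 8 × 4 = 4.608 × 10^6
Stock = 0.543 nM × 4.608 × 10^6 = 2.502 × 10^6 nM = 2.50 mM

2.50 mM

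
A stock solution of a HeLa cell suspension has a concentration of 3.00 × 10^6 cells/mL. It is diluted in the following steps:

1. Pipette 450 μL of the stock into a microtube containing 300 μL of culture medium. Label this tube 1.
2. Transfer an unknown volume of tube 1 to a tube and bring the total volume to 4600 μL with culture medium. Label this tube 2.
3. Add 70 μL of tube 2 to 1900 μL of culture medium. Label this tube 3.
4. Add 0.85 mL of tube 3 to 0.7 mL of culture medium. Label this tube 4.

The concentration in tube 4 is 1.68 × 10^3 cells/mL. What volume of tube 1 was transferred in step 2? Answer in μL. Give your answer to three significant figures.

Step 1: 450 μL + 300 μL = 750 μL total → factor 750/450 = 1.6667
Step 2: v brought to 4600 μL → factor = 4600 μL/v
Step 3: 70 μL + 1900 μL = 1970 μL total → factor 1970/70 = 28.143
Step 4: 0.85 mL + 0.7 mL = 1.55 mL total → factor 1.55/0.85 = 1.8235
Product of known-step factors = 85.532
Overall factor = 3.00 × 10^6 cells/mL / (1.68 × 10^3 cells/mL) = 1785.7
Step-2 factor = 1785.7 / 85.532 = 20.878
v = 4600 μL / 20.878 = 220 μL

220 μL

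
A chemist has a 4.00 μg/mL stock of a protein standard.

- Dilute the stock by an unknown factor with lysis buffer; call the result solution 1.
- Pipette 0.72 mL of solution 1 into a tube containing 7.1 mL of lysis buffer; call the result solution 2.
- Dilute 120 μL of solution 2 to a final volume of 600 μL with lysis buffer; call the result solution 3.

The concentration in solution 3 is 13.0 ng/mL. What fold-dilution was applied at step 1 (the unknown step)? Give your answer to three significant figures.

Step 1: unknown factor x
Step 2: 0.72 mL + 7.1 mL = 7.82 mL total → factor 7.82/0.72 = 10.861
Step 3: 120 μL brought to 600 μL → factor 600/120 = 5
Product of known-step factors = 54.306
Overall factor = 4.00 μg/mL / (13.0 ng/mL) = 307.69
x = 307.69 / 54.306 = 5.67

5.67-fold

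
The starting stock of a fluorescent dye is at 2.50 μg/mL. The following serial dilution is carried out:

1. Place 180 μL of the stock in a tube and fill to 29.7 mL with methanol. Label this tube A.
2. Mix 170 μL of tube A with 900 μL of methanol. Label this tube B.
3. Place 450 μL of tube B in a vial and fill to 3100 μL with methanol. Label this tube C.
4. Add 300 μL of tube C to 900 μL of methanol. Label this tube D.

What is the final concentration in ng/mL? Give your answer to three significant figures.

Step 1: 180 μL brought to 29.7 mL → factor 29700/180 = 165
Step 2: 170 μL + 900 μL = 1070 μL total → factor 1070/170 = 6.2941
Step 3: 450 μL brought to 3100 μL → factor 3100/450 = 6.8889
Step 4: 300 μL + 900 μL = 1200 μL total → factor 1200/300 = 4
Overall dilution factor = 165 × 6.2941 × 6.8889 × 4 = 28617
Final = 2.50 μg/mL / 28617 = 8.736 × 10^-5 μg/mL = 0.0874 ng/mL

0.0874 ng/mL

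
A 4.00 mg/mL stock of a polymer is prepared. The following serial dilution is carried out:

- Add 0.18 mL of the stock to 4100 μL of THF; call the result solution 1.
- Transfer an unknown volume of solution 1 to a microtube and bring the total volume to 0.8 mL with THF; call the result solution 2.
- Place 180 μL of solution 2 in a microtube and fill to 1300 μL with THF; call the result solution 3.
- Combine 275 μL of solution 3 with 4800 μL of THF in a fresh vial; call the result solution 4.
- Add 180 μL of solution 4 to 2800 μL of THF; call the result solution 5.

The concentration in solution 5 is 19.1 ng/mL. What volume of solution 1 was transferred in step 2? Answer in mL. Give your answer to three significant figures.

0.200 mL

Step 1: 0.18 mL + 4100 μL = 4.28 mL total → factor 4.28/0.18 = 23.778
Step 2: v brought to 0.8 mL → factor = 0.8 mL/v
Step 3: 180 μL brought to 1300 μL → factor 1300/180 = 7.2222
Step 4: 275 μL + 4800 μL = 5075 μL total → factor 5075/275 = 18.455
Step 5: 180 μL + 2800 μL = 2980 μL total → factor 2980/180 = 16.556
Product of known-step factors = 52467
Overall factor = 4.00 mg/mL / (19.1 ng/mL) = 2.0942 × 10^5
Step-2 factor = 2.0942 × 10^5 / 52467 = 3.9915
v = 0.8 mL / 3.9915 = 0.200 mL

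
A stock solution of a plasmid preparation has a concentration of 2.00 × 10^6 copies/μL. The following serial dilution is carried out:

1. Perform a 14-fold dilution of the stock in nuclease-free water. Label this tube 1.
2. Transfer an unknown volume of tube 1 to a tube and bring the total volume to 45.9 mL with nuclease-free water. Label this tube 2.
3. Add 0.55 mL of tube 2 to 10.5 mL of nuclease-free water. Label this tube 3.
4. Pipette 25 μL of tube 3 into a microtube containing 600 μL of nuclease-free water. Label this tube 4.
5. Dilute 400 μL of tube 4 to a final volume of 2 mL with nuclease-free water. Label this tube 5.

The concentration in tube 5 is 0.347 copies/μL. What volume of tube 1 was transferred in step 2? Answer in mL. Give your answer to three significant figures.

Step 1: 14-fold → factor 14
Step 2: v brought to 45.9 mL → factor = 45.9 mL/v
Step 3: 0.55 mL + 10.5 mL = 11.05 mL total → factor 11.05/0.55 = 20.091
Step 4: 25 μL + 600 μL = 625 μL total → factor 625/25 = 25
Step 5: 400 μL brought to 2 mL → factor 2000/400 = 5
Product of known-step factors = 35159
Overall factor = 2.00 × 10^6 copies/μL / (0.347 copies/μL) = 5.7637 × 10^6
Step-2 factor = 5.7637 × 10^6 / 35159 = 163.93
v = 45.9 mL / 163.93 = 0.280 mL

0.280 mL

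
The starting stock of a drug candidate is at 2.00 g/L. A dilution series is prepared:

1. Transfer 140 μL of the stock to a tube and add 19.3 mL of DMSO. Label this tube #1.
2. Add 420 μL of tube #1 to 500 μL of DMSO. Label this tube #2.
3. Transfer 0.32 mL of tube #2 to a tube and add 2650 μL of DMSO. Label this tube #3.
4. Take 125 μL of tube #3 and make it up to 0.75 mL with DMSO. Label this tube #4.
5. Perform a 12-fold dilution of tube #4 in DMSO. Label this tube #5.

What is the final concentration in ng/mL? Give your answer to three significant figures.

9.84 ng/mL

Step 1: 140 μL + 19.3 mL = 19440 μL total → factor 19440/140 = 138.86
Step 2: 420 μL + 500 μL = 920 μL total → factor 920/420 = 2.1905
Step 3: 0.32 mL + 2650 μL = 2.97 mL total → factor 2.97/0.32 = 9.2812
Step 4: 125 μL brought to 0.75 mL → factor 750/125 = 6
Step 5: 12-fold → factor 12
Overall dilution factor = 138.86 × 2.1905 × 9.2812 × 6 × 12 = 2.0326 × 10^5
Final = 2.00 g/L / 2.0326 × 10^5 = 9.840 × 10^-6 g/L = 9.84 ng/mL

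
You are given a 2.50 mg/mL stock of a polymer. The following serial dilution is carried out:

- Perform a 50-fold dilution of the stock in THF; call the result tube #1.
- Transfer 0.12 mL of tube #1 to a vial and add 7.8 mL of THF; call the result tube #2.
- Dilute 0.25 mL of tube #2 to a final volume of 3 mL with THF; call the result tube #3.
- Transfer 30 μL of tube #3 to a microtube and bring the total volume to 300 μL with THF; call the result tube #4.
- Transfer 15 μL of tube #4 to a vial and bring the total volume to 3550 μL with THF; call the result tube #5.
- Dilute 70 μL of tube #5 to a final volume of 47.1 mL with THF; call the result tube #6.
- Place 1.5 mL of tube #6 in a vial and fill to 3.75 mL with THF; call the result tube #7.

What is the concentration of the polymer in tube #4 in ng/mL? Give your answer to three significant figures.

6.31 ng/mL

Step 1: 50-fold → factor 50
Step 2: 0.12 mL + 7.8 mL = 7.92 mL total → factor 7.92/0.12 = 66
Step 3: 0.25 mL brought to 3 mL → factor 3/0.25 = 12
Step 4: 30 μL brought to 300 μL → factor 300/30 = 10
Dilution factor through tube #4 = 50 × 66 × 12 × 10 = 3.96 × 10^5
[tube #4] = 2.50 mg/mL / 3.96 × 10^5 = 6.313 × 10^-6 mg/mL = 6.31 ng/mL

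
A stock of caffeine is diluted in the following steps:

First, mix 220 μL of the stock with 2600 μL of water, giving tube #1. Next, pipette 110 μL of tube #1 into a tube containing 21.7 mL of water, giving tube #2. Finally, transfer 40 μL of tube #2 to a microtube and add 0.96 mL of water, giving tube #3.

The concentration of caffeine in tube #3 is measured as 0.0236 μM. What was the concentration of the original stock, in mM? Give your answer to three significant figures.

Step 1: 220 μL + 2600 μL = 2820 μL total → factor 2820/220 = 12.818
Step 2: 110 μL + 21.7 mL = 21810 μL total → factor 21810/110 = 198.27
Step 3: 40 μL + 0.96 mL = 1000 μL total → factor 1000/40 = 25
Overall dilution factor = 12.818 × 198.27 × 25 = 63537
Stock = 0.0236 μM × 63537 = 1499 μM = 1.50 mM

1.50 mM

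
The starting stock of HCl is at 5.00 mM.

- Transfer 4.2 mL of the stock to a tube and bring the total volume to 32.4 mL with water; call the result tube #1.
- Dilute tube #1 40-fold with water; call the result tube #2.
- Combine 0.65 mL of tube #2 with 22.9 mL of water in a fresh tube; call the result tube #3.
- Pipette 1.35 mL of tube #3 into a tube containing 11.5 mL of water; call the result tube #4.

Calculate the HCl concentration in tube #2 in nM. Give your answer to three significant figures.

1.62 × 10^4 nM

Step 1: 4.2 mL brought to 32.4 mL → factor 32.4/4.2 = 7.7143
Step 2: 40-fold → factor 40
Dilution factor through tube #2 = 7.7143 × 40 = 308.57
[tube #2] = 5.00 mM / 308.57 = 0.01620 mM = 1.62 × 10^4 nM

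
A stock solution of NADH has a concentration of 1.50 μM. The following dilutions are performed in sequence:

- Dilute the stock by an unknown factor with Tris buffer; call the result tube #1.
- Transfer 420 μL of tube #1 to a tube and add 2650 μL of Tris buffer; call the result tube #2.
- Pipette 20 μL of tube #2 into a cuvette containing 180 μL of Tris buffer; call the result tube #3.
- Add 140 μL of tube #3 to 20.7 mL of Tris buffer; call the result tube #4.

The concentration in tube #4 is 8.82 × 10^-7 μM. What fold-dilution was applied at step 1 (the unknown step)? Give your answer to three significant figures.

156-fold

Step 1: unknown factor x
Step 2: 420 μL + 2650 μL = 3070 μL total → factor 3070/420 = 7.3095
Step 3: 20 μL + 180 μL = 200 μL total → factor 200/20 = 10
Step 4: 140 μL + 20.7 mL = 20840 μL total → factor 20840/140 = 148.86
Product of known-step factors = 10881
Overall factor = 1.50 μM / (8.82 × 10^-7 μM) = 1.7007 × 10^6
x = 1.7007 × 10^6 / 10881 = 156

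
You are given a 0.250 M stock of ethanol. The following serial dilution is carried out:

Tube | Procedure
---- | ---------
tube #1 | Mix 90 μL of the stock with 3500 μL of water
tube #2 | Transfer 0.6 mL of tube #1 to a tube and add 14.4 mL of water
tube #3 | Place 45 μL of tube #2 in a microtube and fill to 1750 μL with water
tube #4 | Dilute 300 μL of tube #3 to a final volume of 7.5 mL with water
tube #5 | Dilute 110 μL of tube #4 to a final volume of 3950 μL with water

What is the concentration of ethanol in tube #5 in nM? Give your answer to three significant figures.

7.18 nM

Step 1: 90 μL + 3500 μL = 3590 μL total → factor 3590/90 = 39.889
Step 2: 0.6 mL + 14.4 mL = 15 mL total → factor 15/0.6 = 25
Step 3: 45 μL brought to 1750 μL → factor 1750/45 = 38.889
Step 4: 300 μL brought to 7.5 mL → factor 7500/300 = 25
Step 5: 110 μL brought to 3950 μL → factor 3950/110 = 35.909
Overall dilution factor = 39.889 × 25 × 38.889 × 25 × 35.909 = 3.4815 × 10^7
Final = 0.250 M / 3.4815 × 10^7 = 7.181 × 10^-9 M = 7.18 nM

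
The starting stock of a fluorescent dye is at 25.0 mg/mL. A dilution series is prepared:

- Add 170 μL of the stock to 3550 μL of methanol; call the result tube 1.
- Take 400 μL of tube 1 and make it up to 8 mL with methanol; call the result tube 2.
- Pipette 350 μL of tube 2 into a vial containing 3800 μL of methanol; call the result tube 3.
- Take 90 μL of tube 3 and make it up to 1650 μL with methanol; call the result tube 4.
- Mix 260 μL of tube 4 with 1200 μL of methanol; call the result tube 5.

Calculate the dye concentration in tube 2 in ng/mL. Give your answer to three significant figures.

5.71 × 10^4 ng/mL

Step 1: 170 μL + 3550 μL = 3720 μL total → factor 3720/170 = 21.882
Step 2: 400 μL brought to 8 mL → factor 8000/400 = 20
Dilution factor through tube 2 = 21.882 × 20 = 437.65
[tube 2] = 25.0 mg/mL / 437.65 = 0.05712 mg/mL = 5.71 × 10^4 ng/mL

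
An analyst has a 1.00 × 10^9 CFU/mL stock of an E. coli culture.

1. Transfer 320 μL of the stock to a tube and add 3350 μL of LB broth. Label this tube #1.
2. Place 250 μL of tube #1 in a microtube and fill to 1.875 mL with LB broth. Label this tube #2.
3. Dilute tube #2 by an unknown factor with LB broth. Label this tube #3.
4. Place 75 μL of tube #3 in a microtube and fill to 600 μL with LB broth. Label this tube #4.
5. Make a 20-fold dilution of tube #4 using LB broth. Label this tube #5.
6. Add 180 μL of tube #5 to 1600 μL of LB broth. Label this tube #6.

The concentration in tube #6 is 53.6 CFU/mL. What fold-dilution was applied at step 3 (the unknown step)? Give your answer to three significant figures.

Step 1: 320 μL + 3350 μL = 3670 μL total → factor 3670/320 = 11.469
Step 2: 250 μL brought to 1.875 mL → factor 1875/250 = 7.5
Step 3: unknown factor x
Step 4: 75 μL brought to 600 μL → factor 600/75 = 8
Step 5: 20-fold → factor 20
Step 6: 180 μL + 1600 μL = 1780 μL total → factor 1780/180 = 9.8889
Product of known-step factors = 1.361 × 10^5
Overall factor = 1.00 × 10^9 CFU/mL / (53.6 CFU/mL) = 1.8657 × 10^7
x = 1.8657 × 10^7 / 1.361 × 10^5 = 137

137-fold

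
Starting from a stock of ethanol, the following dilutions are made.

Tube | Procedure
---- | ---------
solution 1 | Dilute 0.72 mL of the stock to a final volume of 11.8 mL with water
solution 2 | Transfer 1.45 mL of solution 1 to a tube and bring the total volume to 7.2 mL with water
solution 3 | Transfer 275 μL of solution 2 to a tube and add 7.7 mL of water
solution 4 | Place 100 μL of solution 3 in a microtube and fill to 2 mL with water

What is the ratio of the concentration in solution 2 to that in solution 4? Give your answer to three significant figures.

Step 1: 0.72 mL brought to 11.8 mL → factor 11.8/0.72 = 16.389
Step 2: 1.45 mL brought to 7.2 mL → factor 7.2/1.45 = 4.9655
Step 3: 275 μL + 7.7 mL = 7975 μL total → factor 7975/275 = 29
Step 4: 100 μL brought to 2 mL → factor 2000/100 = 20
Dilution factor to solution 2 = 81.379; to solution 4 = 47200
[solution 2]/[solution 4] = (factor to solution 4)/(factor to solution 2) = 47200/81.379 = 580

580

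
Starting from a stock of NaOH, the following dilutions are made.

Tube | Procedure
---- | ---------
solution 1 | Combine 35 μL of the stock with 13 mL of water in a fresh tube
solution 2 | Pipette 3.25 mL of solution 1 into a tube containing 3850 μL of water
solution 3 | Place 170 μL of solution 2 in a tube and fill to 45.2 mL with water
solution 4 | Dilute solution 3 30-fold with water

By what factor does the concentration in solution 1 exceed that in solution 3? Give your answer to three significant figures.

Step 1: 35 μL + 13 mL = 13035 μL total → factor 13035/35 = 372.43
Step 2: 3.25 mL + 3850 μL = 7.1 mL total → factor 7.1/3.25 = 2.1846
Step 3: 170 μL brought to 45.2 mL → factor 45200/170 = 265.88
Dilution factor to solution 1 = 372.43; to solution 3 = 2.1633 × 10^5
[solution 1]/[solution 3] = (factor to solution 3)/(factor to solution 1) = 2.1633 × 10^5/372.43 = 581

581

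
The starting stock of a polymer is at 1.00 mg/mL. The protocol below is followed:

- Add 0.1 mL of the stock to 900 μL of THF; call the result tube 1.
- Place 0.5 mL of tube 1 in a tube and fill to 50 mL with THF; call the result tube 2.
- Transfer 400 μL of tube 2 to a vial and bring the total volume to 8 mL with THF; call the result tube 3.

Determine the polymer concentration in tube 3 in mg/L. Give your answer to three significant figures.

0.0500 mg/L

Step 1: 0.1 mL + 900 μL = 1 mL total → factor 1/0.1 = 10
Step 2: 0.5 mL brought to 50 mL → factor 50/0.5 = 100
Step 3: 400 μL brought to 8 mL → factor 8000/400 = 20
Overall dilution factor = 10 × 100 × 20 = 20000
Final = 1.00 mg/mL / 20000 = 5.000 × 10^-5 mg/mL = 0.0500 mg/L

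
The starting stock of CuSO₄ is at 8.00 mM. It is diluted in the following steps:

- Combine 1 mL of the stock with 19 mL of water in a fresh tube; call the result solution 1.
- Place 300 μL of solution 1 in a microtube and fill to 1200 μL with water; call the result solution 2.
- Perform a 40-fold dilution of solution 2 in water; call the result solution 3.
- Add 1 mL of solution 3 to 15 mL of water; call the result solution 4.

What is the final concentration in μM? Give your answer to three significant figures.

0.156 μM

Step 1: 1 mL + 19 mL = 20 mL total → factor 20/1 = 20
Step 2: 300 μL brought to 1200 μL → factor 1200/300 = 4
Step 3: 40-fold → factor 40
Step 4: 1 mL + 15 mL = 16 mL total → factor 16/1 = 16
Overall dilution factor = 20 × 4 × 40 × 16 = 51200
Final = 8.00 mM / 51200 = 0.0001563 mM = 0.156 μM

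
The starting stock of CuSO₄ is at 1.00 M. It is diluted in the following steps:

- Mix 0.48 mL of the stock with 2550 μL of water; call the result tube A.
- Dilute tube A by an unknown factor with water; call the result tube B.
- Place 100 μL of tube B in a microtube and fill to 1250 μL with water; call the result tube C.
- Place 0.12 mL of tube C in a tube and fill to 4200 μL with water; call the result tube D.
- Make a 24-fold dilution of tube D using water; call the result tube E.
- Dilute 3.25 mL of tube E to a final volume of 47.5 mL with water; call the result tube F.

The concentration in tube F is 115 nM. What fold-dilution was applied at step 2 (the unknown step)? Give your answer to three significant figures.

8.98-fold

Step 1: 0.48 mL + 2550 μL = 3.03 mL total → factor 3.03/0.48 = 6.3125
Step 2: unknown factor x
Step 3: 100 μL brought to 1250 μL → factor 1250/100 = 12.5
Step 4: 0.12 mL brought to 4200 μL → factor 4.2/0.12 = 35
Step 5: 24-fold → factor 24
Step 6: 3.25 mL brought to 47.5 mL → factor 47.5/3.25 = 14.615
Product of known-step factors = 9.6873 × 10^5
Overall factor = 1.00 M / (115 nM) = 8.6957 × 10^6
x = 8.6957 × 10^6 / 9.6873 × 10^5 = 8.98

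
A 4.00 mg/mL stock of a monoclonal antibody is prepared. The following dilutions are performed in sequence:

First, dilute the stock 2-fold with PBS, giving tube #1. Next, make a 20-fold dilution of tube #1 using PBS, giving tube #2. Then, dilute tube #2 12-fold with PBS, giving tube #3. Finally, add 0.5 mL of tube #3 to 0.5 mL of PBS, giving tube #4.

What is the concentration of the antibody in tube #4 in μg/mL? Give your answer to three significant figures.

4.17 μg/mL

Step 1: 2-fold → factor 2
Step 2: 20-fold → factor 20
Step 3: 12-fold → factor 12
Step 4: 0.5 mL + 0.5 mL = 1 mL total → factor 1/0.5 = 2
Overall dilution factor = 2 × 20 × 12 × 2 = 960
Final = 4.00 mg/mL / 960 = 0.004167 mg/mL = 4.17 μg/mL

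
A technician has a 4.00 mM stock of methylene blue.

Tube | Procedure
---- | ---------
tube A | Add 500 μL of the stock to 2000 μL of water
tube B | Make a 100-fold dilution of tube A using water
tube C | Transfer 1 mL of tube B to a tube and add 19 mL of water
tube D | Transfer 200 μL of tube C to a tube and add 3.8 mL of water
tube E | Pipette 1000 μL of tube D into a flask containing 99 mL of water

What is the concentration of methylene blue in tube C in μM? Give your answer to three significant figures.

Step 1: 500 μL + 2000 μL = 2500 μL total → factor 2500/500 = 5
Step 2: 100-fold → factor 100
Step 3: 1 mL + 19 mL = 20 mL total → factor 20/1 = 20
Dilution factor through tube C = 5 × 100 × 20 = 10000
[tube C] = 4.00 mM / 10000 = 0.0004000 mM = 0.400 μM

0.400 μM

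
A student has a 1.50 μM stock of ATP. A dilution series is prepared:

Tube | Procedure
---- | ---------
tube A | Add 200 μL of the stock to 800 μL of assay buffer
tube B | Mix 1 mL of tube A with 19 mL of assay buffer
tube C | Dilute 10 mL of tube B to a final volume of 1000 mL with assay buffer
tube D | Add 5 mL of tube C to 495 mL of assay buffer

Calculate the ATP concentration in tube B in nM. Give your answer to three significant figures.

15.0 nM

Step 1: 200 μL + 800 μL = 1000 μL total → factor 1000/200 = 5
Step 2: 1 mL + 19 mL = 20 mL total → factor 20/1 = 20
Dilution factor through tube B = 5 × 20 = 100
[tube B] = 1.50 μM / 100 = 0.01500 μM = 15.0 nM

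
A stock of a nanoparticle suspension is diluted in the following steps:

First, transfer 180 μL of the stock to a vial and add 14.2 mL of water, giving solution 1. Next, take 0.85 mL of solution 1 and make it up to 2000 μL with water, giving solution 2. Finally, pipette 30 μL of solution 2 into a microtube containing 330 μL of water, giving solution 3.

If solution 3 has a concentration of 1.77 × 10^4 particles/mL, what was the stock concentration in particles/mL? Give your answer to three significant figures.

Step 1: 180 μL + 14.2 mL = 14380 μL total → factor 14380/180 = 79.889
Step 2: 0.85 mL brought to 2000 μL → factor 2/0.85 = 2.3529
Step 3: 30 μL + 330 μL = 360 μL total → factor 360/30 = 12
Overall dilution factor = 79.889 × 2.3529 × 12 = 2255.7
Stock = 1.77 × 10^4 particles/mL × 2255.7 = 3.99 × 10^7 particles/mL

3.99 × 10^7 particles/mL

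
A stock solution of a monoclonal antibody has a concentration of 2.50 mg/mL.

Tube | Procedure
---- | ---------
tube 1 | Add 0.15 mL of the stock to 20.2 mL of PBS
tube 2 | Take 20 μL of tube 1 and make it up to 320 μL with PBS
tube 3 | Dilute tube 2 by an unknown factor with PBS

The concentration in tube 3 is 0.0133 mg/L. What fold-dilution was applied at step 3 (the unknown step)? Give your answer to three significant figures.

Step 1: 0.15 mL + 20.2 mL = 20.35 mL total → factor 20.35/0.15 = 135.67
Step 2: 20 μL brought to 320 μL → factor 320/20 = 16
Step 3: unknown factor x
Product of known-step factors = 2170.7
Overall factor = 2.50 mg/mL / (0.0133 mg/L) = 1.8797 × 10^5
x = 1.8797 × 10^5 / 2170.7 = 86.6

86.6-fold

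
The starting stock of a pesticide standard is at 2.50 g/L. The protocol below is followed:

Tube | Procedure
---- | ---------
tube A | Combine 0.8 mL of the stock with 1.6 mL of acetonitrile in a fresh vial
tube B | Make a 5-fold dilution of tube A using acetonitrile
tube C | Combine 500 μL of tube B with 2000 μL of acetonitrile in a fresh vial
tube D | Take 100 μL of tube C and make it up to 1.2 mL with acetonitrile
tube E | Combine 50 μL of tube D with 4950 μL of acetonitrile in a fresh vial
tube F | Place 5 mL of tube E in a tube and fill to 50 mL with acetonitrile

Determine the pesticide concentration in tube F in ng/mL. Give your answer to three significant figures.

2.78 ng/mL

Step 1: 0.8 mL + 1.6 mL = 2.4 mL total → factor 2.4/0.8 = 3
Step 2: 5-fold → factor 5
Step 3: 500 μL + 2000 μL = 2500 μL total → factor 2500/500 = 5
Step 4: 100 μL brought to 1.2 mL → factor 1200/100 = 12
Step 5: 50 μL + 4950 μL = 5000 μL total → factor 5000/50 = 100
Step 6: 5 mL brought to 50 mL → factor 50/5 = 10
Overall dilution factor = 3 × 5 × 5 × 12 × 100 × 10 = 9 × 10^5
Final = 2.50 g/L / 9 × 10^5 = 2.778 × 10^-6 g/L = 2.78 ng/mL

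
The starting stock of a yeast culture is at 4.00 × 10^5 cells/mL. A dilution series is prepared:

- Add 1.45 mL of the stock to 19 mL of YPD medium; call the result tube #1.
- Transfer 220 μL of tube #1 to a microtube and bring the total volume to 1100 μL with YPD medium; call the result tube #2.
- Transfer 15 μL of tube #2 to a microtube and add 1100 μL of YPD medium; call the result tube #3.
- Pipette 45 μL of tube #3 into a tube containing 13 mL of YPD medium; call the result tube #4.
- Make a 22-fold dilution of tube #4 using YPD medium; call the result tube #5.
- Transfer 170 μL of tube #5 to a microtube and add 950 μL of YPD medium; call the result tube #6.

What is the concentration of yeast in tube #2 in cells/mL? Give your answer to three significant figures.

Step 1: 1.45 mL + 19 mL = 20.45 mL total → factor 20.45/1.45 = 14.103
Step 2: 220 μL brought to 1100 μL → factor 1100/220 = 5
Dilution factor through tube #2 = 14.103 × 5 = 70.517
[tube #2] = 4.00 × 10^5 cells/mL / 70.517 = 5.67 × 10^3 cells/mL

5.67 × 10^3 cells/mL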